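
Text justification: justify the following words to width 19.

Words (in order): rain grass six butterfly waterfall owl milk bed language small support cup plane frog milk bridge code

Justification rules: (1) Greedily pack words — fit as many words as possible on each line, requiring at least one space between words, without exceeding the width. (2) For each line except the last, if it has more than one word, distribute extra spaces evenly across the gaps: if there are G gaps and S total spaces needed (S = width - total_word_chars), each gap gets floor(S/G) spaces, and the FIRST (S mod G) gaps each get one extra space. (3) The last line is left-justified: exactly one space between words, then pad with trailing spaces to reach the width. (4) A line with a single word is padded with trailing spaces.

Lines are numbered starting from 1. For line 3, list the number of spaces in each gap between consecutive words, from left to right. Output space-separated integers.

Answer: 5 4

Derivation:
Line 1: ['rain', 'grass', 'six'] (min_width=14, slack=5)
Line 2: ['butterfly', 'waterfall'] (min_width=19, slack=0)
Line 3: ['owl', 'milk', 'bed'] (min_width=12, slack=7)
Line 4: ['language', 'small'] (min_width=14, slack=5)
Line 5: ['support', 'cup', 'plane'] (min_width=17, slack=2)
Line 6: ['frog', 'milk', 'bridge'] (min_width=16, slack=3)
Line 7: ['code'] (min_width=4, slack=15)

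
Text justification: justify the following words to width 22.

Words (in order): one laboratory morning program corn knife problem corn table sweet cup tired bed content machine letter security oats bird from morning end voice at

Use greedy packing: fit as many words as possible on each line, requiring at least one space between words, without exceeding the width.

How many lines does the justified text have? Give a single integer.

Line 1: ['one', 'laboratory', 'morning'] (min_width=22, slack=0)
Line 2: ['program', 'corn', 'knife'] (min_width=18, slack=4)
Line 3: ['problem', 'corn', 'table'] (min_width=18, slack=4)
Line 4: ['sweet', 'cup', 'tired', 'bed'] (min_width=19, slack=3)
Line 5: ['content', 'machine', 'letter'] (min_width=22, slack=0)
Line 6: ['security', 'oats', 'bird'] (min_width=18, slack=4)
Line 7: ['from', 'morning', 'end', 'voice'] (min_width=22, slack=0)
Line 8: ['at'] (min_width=2, slack=20)
Total lines: 8

Answer: 8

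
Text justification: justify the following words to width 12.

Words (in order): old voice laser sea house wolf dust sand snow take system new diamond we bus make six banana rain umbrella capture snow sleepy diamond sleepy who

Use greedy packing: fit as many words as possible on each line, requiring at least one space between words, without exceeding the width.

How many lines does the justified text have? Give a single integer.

Answer: 14

Derivation:
Line 1: ['old', 'voice'] (min_width=9, slack=3)
Line 2: ['laser', 'sea'] (min_width=9, slack=3)
Line 3: ['house', 'wolf'] (min_width=10, slack=2)
Line 4: ['dust', 'sand'] (min_width=9, slack=3)
Line 5: ['snow', 'take'] (min_width=9, slack=3)
Line 6: ['system', 'new'] (min_width=10, slack=2)
Line 7: ['diamond', 'we'] (min_width=10, slack=2)
Line 8: ['bus', 'make', 'six'] (min_width=12, slack=0)
Line 9: ['banana', 'rain'] (min_width=11, slack=1)
Line 10: ['umbrella'] (min_width=8, slack=4)
Line 11: ['capture', 'snow'] (min_width=12, slack=0)
Line 12: ['sleepy'] (min_width=6, slack=6)
Line 13: ['diamond'] (min_width=7, slack=5)
Line 14: ['sleepy', 'who'] (min_width=10, slack=2)
Total lines: 14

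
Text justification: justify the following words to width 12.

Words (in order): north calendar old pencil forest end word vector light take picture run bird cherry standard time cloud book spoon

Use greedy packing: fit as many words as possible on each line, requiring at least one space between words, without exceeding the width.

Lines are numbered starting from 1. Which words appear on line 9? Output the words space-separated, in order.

Line 1: ['north'] (min_width=5, slack=7)
Line 2: ['calendar', 'old'] (min_width=12, slack=0)
Line 3: ['pencil'] (min_width=6, slack=6)
Line 4: ['forest', 'end'] (min_width=10, slack=2)
Line 5: ['word', 'vector'] (min_width=11, slack=1)
Line 6: ['light', 'take'] (min_width=10, slack=2)
Line 7: ['picture', 'run'] (min_width=11, slack=1)
Line 8: ['bird', 'cherry'] (min_width=11, slack=1)
Line 9: ['standard'] (min_width=8, slack=4)
Line 10: ['time', 'cloud'] (min_width=10, slack=2)
Line 11: ['book', 'spoon'] (min_width=10, slack=2)

Answer: standard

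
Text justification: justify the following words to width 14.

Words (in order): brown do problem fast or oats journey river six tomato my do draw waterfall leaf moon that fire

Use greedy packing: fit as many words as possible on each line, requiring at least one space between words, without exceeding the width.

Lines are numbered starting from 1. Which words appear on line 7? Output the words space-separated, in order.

Answer: waterfall leaf

Derivation:
Line 1: ['brown', 'do'] (min_width=8, slack=6)
Line 2: ['problem', 'fast'] (min_width=12, slack=2)
Line 3: ['or', 'oats'] (min_width=7, slack=7)
Line 4: ['journey', 'river'] (min_width=13, slack=1)
Line 5: ['six', 'tomato', 'my'] (min_width=13, slack=1)
Line 6: ['do', 'draw'] (min_width=7, slack=7)
Line 7: ['waterfall', 'leaf'] (min_width=14, slack=0)
Line 8: ['moon', 'that', 'fire'] (min_width=14, slack=0)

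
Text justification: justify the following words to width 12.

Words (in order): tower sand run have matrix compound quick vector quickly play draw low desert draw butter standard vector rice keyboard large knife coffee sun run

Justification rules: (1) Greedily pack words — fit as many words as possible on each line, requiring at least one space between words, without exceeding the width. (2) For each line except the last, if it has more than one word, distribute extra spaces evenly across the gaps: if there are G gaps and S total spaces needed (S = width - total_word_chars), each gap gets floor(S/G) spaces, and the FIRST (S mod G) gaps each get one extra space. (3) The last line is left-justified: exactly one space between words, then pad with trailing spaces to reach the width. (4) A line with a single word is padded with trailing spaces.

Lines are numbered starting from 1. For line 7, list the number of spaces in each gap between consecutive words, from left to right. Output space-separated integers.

Line 1: ['tower', 'sand'] (min_width=10, slack=2)
Line 2: ['run', 'have'] (min_width=8, slack=4)
Line 3: ['matrix'] (min_width=6, slack=6)
Line 4: ['compound'] (min_width=8, slack=4)
Line 5: ['quick', 'vector'] (min_width=12, slack=0)
Line 6: ['quickly', 'play'] (min_width=12, slack=0)
Line 7: ['draw', 'low'] (min_width=8, slack=4)
Line 8: ['desert', 'draw'] (min_width=11, slack=1)
Line 9: ['butter'] (min_width=6, slack=6)
Line 10: ['standard'] (min_width=8, slack=4)
Line 11: ['vector', 'rice'] (min_width=11, slack=1)
Line 12: ['keyboard'] (min_width=8, slack=4)
Line 13: ['large', 'knife'] (min_width=11, slack=1)
Line 14: ['coffee', 'sun'] (min_width=10, slack=2)
Line 15: ['run'] (min_width=3, slack=9)

Answer: 5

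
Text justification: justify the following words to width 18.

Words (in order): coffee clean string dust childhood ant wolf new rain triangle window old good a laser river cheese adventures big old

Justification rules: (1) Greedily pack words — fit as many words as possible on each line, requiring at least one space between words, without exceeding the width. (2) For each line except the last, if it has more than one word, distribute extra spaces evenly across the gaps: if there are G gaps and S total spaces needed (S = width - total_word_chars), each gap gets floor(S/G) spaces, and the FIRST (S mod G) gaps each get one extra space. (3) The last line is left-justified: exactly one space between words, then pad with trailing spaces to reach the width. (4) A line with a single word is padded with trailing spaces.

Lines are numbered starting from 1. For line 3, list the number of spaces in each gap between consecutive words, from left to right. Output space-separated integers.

Line 1: ['coffee', 'clean'] (min_width=12, slack=6)
Line 2: ['string', 'dust'] (min_width=11, slack=7)
Line 3: ['childhood', 'ant', 'wolf'] (min_width=18, slack=0)
Line 4: ['new', 'rain', 'triangle'] (min_width=17, slack=1)
Line 5: ['window', 'old', 'good', 'a'] (min_width=17, slack=1)
Line 6: ['laser', 'river', 'cheese'] (min_width=18, slack=0)
Line 7: ['adventures', 'big', 'old'] (min_width=18, slack=0)

Answer: 1 1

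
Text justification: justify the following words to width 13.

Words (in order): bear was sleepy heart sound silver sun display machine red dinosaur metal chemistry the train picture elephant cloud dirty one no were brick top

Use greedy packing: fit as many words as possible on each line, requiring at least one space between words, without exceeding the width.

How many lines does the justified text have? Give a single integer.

Answer: 13

Derivation:
Line 1: ['bear', 'was'] (min_width=8, slack=5)
Line 2: ['sleepy', 'heart'] (min_width=12, slack=1)
Line 3: ['sound', 'silver'] (min_width=12, slack=1)
Line 4: ['sun', 'display'] (min_width=11, slack=2)
Line 5: ['machine', 'red'] (min_width=11, slack=2)
Line 6: ['dinosaur'] (min_width=8, slack=5)
Line 7: ['metal'] (min_width=5, slack=8)
Line 8: ['chemistry', 'the'] (min_width=13, slack=0)
Line 9: ['train', 'picture'] (min_width=13, slack=0)
Line 10: ['elephant'] (min_width=8, slack=5)
Line 11: ['cloud', 'dirty'] (min_width=11, slack=2)
Line 12: ['one', 'no', 'were'] (min_width=11, slack=2)
Line 13: ['brick', 'top'] (min_width=9, slack=4)
Total lines: 13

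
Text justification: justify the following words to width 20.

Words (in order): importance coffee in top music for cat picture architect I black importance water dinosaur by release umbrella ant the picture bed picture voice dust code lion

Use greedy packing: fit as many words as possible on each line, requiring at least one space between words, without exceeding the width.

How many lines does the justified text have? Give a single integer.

Answer: 9

Derivation:
Line 1: ['importance', 'coffee', 'in'] (min_width=20, slack=0)
Line 2: ['top', 'music', 'for', 'cat'] (min_width=17, slack=3)
Line 3: ['picture', 'architect', 'I'] (min_width=19, slack=1)
Line 4: ['black', 'importance'] (min_width=16, slack=4)
Line 5: ['water', 'dinosaur', 'by'] (min_width=17, slack=3)
Line 6: ['release', 'umbrella', 'ant'] (min_width=20, slack=0)
Line 7: ['the', 'picture', 'bed'] (min_width=15, slack=5)
Line 8: ['picture', 'voice', 'dust'] (min_width=18, slack=2)
Line 9: ['code', 'lion'] (min_width=9, slack=11)
Total lines: 9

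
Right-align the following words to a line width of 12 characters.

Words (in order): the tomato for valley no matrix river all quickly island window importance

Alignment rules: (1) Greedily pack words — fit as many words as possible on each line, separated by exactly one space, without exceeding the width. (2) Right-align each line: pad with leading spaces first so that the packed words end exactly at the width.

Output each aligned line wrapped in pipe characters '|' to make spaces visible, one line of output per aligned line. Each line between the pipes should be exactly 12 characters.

Line 1: ['the', 'tomato'] (min_width=10, slack=2)
Line 2: ['for', 'valley'] (min_width=10, slack=2)
Line 3: ['no', 'matrix'] (min_width=9, slack=3)
Line 4: ['river', 'all'] (min_width=9, slack=3)
Line 5: ['quickly'] (min_width=7, slack=5)
Line 6: ['island'] (min_width=6, slack=6)
Line 7: ['window'] (min_width=6, slack=6)
Line 8: ['importance'] (min_width=10, slack=2)

Answer: |  the tomato|
|  for valley|
|   no matrix|
|   river all|
|     quickly|
|      island|
|      window|
|  importance|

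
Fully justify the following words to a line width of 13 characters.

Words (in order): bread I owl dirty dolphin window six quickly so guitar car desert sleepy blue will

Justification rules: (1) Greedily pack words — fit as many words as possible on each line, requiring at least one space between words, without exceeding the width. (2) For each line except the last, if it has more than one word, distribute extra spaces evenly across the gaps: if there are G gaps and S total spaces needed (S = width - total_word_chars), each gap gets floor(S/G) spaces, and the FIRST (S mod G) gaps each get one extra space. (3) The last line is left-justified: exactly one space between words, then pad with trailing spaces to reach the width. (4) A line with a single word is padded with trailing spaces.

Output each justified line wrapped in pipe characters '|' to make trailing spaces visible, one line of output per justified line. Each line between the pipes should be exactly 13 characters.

Line 1: ['bread', 'I', 'owl'] (min_width=11, slack=2)
Line 2: ['dirty', 'dolphin'] (min_width=13, slack=0)
Line 3: ['window', 'six'] (min_width=10, slack=3)
Line 4: ['quickly', 'so'] (min_width=10, slack=3)
Line 5: ['guitar', 'car'] (min_width=10, slack=3)
Line 6: ['desert', 'sleepy'] (min_width=13, slack=0)
Line 7: ['blue', 'will'] (min_width=9, slack=4)

Answer: |bread  I  owl|
|dirty dolphin|
|window    six|
|quickly    so|
|guitar    car|
|desert sleepy|
|blue will    |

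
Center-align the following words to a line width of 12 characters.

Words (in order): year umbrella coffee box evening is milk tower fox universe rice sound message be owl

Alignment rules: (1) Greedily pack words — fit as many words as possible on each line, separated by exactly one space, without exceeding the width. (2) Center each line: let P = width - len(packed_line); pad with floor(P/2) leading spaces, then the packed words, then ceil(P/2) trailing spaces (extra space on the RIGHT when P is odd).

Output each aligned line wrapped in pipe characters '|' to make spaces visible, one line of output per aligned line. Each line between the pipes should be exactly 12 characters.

Line 1: ['year'] (min_width=4, slack=8)
Line 2: ['umbrella'] (min_width=8, slack=4)
Line 3: ['coffee', 'box'] (min_width=10, slack=2)
Line 4: ['evening', 'is'] (min_width=10, slack=2)
Line 5: ['milk', 'tower'] (min_width=10, slack=2)
Line 6: ['fox', 'universe'] (min_width=12, slack=0)
Line 7: ['rice', 'sound'] (min_width=10, slack=2)
Line 8: ['message', 'be'] (min_width=10, slack=2)
Line 9: ['owl'] (min_width=3, slack=9)

Answer: |    year    |
|  umbrella  |
| coffee box |
| evening is |
| milk tower |
|fox universe|
| rice sound |
| message be |
|    owl     |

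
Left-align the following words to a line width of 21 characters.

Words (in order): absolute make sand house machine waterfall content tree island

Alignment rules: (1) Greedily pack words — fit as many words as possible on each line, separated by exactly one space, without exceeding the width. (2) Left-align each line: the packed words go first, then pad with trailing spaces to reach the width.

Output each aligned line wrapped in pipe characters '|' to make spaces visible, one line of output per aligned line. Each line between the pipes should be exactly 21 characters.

Line 1: ['absolute', 'make', 'sand'] (min_width=18, slack=3)
Line 2: ['house', 'machine'] (min_width=13, slack=8)
Line 3: ['waterfall', 'content'] (min_width=17, slack=4)
Line 4: ['tree', 'island'] (min_width=11, slack=10)

Answer: |absolute make sand   |
|house machine        |
|waterfall content    |
|tree island          |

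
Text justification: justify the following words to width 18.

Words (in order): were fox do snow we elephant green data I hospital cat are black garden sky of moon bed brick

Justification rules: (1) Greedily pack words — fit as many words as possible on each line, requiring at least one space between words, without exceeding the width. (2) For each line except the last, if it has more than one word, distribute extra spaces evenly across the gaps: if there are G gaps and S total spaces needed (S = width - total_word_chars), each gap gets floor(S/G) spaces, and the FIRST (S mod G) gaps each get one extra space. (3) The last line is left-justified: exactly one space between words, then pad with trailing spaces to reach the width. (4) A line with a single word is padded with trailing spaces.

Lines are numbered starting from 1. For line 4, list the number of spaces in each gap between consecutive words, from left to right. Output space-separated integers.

Line 1: ['were', 'fox', 'do', 'snow'] (min_width=16, slack=2)
Line 2: ['we', 'elephant', 'green'] (min_width=17, slack=1)
Line 3: ['data', 'I', 'hospital'] (min_width=15, slack=3)
Line 4: ['cat', 'are', 'black'] (min_width=13, slack=5)
Line 5: ['garden', 'sky', 'of', 'moon'] (min_width=18, slack=0)
Line 6: ['bed', 'brick'] (min_width=9, slack=9)

Answer: 4 3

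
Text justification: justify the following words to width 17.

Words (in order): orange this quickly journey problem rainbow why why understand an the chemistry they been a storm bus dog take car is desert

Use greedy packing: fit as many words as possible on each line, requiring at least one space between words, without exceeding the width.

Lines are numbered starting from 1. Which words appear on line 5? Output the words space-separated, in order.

Line 1: ['orange', 'this'] (min_width=11, slack=6)
Line 2: ['quickly', 'journey'] (min_width=15, slack=2)
Line 3: ['problem', 'rainbow'] (min_width=15, slack=2)
Line 4: ['why', 'why'] (min_width=7, slack=10)
Line 5: ['understand', 'an', 'the'] (min_width=17, slack=0)
Line 6: ['chemistry', 'they'] (min_width=14, slack=3)
Line 7: ['been', 'a', 'storm', 'bus'] (min_width=16, slack=1)
Line 8: ['dog', 'take', 'car', 'is'] (min_width=15, slack=2)
Line 9: ['desert'] (min_width=6, slack=11)

Answer: understand an the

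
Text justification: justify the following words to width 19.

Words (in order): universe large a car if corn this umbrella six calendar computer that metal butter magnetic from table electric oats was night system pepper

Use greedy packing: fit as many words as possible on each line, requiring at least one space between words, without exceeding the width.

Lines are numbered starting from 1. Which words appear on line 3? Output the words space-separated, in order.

Line 1: ['universe', 'large', 'a'] (min_width=16, slack=3)
Line 2: ['car', 'if', 'corn', 'this'] (min_width=16, slack=3)
Line 3: ['umbrella', 'six'] (min_width=12, slack=7)
Line 4: ['calendar', 'computer'] (min_width=17, slack=2)
Line 5: ['that', 'metal', 'butter'] (min_width=17, slack=2)
Line 6: ['magnetic', 'from', 'table'] (min_width=19, slack=0)
Line 7: ['electric', 'oats', 'was'] (min_width=17, slack=2)
Line 8: ['night', 'system', 'pepper'] (min_width=19, slack=0)

Answer: umbrella six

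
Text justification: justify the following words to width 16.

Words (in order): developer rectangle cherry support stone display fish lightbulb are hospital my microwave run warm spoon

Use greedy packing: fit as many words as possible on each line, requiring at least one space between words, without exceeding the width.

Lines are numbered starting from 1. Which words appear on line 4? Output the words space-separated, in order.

Line 1: ['developer'] (min_width=9, slack=7)
Line 2: ['rectangle', 'cherry'] (min_width=16, slack=0)
Line 3: ['support', 'stone'] (min_width=13, slack=3)
Line 4: ['display', 'fish'] (min_width=12, slack=4)
Line 5: ['lightbulb', 'are'] (min_width=13, slack=3)
Line 6: ['hospital', 'my'] (min_width=11, slack=5)
Line 7: ['microwave', 'run'] (min_width=13, slack=3)
Line 8: ['warm', 'spoon'] (min_width=10, slack=6)

Answer: display fish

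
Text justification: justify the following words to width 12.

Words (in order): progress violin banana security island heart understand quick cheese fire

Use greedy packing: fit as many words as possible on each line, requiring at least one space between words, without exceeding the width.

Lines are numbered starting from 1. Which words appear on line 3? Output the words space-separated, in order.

Line 1: ['progress'] (min_width=8, slack=4)
Line 2: ['violin'] (min_width=6, slack=6)
Line 3: ['banana'] (min_width=6, slack=6)
Line 4: ['security'] (min_width=8, slack=4)
Line 5: ['island', 'heart'] (min_width=12, slack=0)
Line 6: ['understand'] (min_width=10, slack=2)
Line 7: ['quick', 'cheese'] (min_width=12, slack=0)
Line 8: ['fire'] (min_width=4, slack=8)

Answer: banana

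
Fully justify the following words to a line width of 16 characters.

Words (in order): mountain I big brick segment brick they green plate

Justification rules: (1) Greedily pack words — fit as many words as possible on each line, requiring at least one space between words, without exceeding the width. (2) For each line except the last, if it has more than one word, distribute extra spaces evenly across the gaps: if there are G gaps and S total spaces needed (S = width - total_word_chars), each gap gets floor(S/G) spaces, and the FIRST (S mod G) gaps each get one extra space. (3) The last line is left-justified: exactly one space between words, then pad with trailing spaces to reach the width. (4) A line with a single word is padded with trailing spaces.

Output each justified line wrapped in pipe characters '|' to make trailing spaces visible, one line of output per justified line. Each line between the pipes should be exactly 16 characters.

Line 1: ['mountain', 'I', 'big'] (min_width=14, slack=2)
Line 2: ['brick', 'segment'] (min_width=13, slack=3)
Line 3: ['brick', 'they', 'green'] (min_width=16, slack=0)
Line 4: ['plate'] (min_width=5, slack=11)

Answer: |mountain  I  big|
|brick    segment|
|brick they green|
|plate           |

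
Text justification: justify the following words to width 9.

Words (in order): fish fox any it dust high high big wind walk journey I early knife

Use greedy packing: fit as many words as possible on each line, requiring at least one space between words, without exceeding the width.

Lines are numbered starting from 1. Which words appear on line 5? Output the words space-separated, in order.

Answer: wind walk

Derivation:
Line 1: ['fish', 'fox'] (min_width=8, slack=1)
Line 2: ['any', 'it'] (min_width=6, slack=3)
Line 3: ['dust', 'high'] (min_width=9, slack=0)
Line 4: ['high', 'big'] (min_width=8, slack=1)
Line 5: ['wind', 'walk'] (min_width=9, slack=0)
Line 6: ['journey', 'I'] (min_width=9, slack=0)
Line 7: ['early'] (min_width=5, slack=4)
Line 8: ['knife'] (min_width=5, slack=4)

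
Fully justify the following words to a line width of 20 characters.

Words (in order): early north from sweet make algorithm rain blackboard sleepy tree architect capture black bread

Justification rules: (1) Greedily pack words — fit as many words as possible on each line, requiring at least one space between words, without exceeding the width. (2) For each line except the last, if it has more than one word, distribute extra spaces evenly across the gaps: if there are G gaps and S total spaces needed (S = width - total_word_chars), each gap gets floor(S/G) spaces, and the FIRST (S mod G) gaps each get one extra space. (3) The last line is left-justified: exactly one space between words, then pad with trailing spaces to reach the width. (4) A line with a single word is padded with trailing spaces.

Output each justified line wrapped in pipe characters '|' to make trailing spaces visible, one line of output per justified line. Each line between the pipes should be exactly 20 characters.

Answer: |early   north   from|
|sweet make algorithm|
|rain      blackboard|
|sleepy          tree|
|architect    capture|
|black bread         |

Derivation:
Line 1: ['early', 'north', 'from'] (min_width=16, slack=4)
Line 2: ['sweet', 'make', 'algorithm'] (min_width=20, slack=0)
Line 3: ['rain', 'blackboard'] (min_width=15, slack=5)
Line 4: ['sleepy', 'tree'] (min_width=11, slack=9)
Line 5: ['architect', 'capture'] (min_width=17, slack=3)
Line 6: ['black', 'bread'] (min_width=11, slack=9)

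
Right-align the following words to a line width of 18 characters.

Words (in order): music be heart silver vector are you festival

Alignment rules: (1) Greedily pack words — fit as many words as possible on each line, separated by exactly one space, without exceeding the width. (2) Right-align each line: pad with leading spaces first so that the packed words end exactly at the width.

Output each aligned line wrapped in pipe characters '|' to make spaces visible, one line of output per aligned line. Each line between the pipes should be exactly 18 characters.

Line 1: ['music', 'be', 'heart'] (min_width=14, slack=4)
Line 2: ['silver', 'vector', 'are'] (min_width=17, slack=1)
Line 3: ['you', 'festival'] (min_width=12, slack=6)

Answer: |    music be heart|
| silver vector are|
|      you festival|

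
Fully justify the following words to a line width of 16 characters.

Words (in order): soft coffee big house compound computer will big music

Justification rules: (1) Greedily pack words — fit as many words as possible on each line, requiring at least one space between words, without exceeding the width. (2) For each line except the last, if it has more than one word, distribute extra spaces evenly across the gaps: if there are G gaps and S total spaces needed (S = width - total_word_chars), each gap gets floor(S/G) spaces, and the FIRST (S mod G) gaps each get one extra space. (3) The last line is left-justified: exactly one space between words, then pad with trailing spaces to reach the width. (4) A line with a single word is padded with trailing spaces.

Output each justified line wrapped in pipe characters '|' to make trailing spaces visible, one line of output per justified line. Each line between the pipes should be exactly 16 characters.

Answer: |soft  coffee big|
|house   compound|
|computer    will|
|big music       |

Derivation:
Line 1: ['soft', 'coffee', 'big'] (min_width=15, slack=1)
Line 2: ['house', 'compound'] (min_width=14, slack=2)
Line 3: ['computer', 'will'] (min_width=13, slack=3)
Line 4: ['big', 'music'] (min_width=9, slack=7)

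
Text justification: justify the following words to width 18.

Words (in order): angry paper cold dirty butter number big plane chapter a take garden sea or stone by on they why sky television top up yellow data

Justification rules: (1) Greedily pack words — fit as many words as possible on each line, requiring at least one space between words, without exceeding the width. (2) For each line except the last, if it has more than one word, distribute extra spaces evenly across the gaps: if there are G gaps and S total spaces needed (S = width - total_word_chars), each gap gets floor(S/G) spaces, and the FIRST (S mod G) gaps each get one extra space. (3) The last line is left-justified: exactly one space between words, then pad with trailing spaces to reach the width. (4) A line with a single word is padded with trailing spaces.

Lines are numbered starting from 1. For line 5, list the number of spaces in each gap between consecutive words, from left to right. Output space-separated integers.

Line 1: ['angry', 'paper', 'cold'] (min_width=16, slack=2)
Line 2: ['dirty', 'butter'] (min_width=12, slack=6)
Line 3: ['number', 'big', 'plane'] (min_width=16, slack=2)
Line 4: ['chapter', 'a', 'take'] (min_width=14, slack=4)
Line 5: ['garden', 'sea', 'or'] (min_width=13, slack=5)
Line 6: ['stone', 'by', 'on', 'they'] (min_width=16, slack=2)
Line 7: ['why', 'sky', 'television'] (min_width=18, slack=0)
Line 8: ['top', 'up', 'yellow', 'data'] (min_width=18, slack=0)

Answer: 4 3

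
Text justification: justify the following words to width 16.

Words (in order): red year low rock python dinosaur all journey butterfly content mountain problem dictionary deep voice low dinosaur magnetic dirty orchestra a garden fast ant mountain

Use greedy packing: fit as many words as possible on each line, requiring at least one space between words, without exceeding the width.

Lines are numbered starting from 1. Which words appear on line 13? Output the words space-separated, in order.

Answer: garden fast ant

Derivation:
Line 1: ['red', 'year', 'low'] (min_width=12, slack=4)
Line 2: ['rock', 'python'] (min_width=11, slack=5)
Line 3: ['dinosaur', 'all'] (min_width=12, slack=4)
Line 4: ['journey'] (min_width=7, slack=9)
Line 5: ['butterfly'] (min_width=9, slack=7)
Line 6: ['content', 'mountain'] (min_width=16, slack=0)
Line 7: ['problem'] (min_width=7, slack=9)
Line 8: ['dictionary', 'deep'] (min_width=15, slack=1)
Line 9: ['voice', 'low'] (min_width=9, slack=7)
Line 10: ['dinosaur'] (min_width=8, slack=8)
Line 11: ['magnetic', 'dirty'] (min_width=14, slack=2)
Line 12: ['orchestra', 'a'] (min_width=11, slack=5)
Line 13: ['garden', 'fast', 'ant'] (min_width=15, slack=1)
Line 14: ['mountain'] (min_width=8, slack=8)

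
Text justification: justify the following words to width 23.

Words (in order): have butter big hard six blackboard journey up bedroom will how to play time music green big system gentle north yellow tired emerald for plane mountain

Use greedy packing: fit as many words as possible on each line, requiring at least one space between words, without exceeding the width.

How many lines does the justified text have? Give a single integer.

Line 1: ['have', 'butter', 'big', 'hard'] (min_width=20, slack=3)
Line 2: ['six', 'blackboard', 'journey'] (min_width=22, slack=1)
Line 3: ['up', 'bedroom', 'will', 'how', 'to'] (min_width=22, slack=1)
Line 4: ['play', 'time', 'music', 'green'] (min_width=21, slack=2)
Line 5: ['big', 'system', 'gentle', 'north'] (min_width=23, slack=0)
Line 6: ['yellow', 'tired', 'emerald'] (min_width=20, slack=3)
Line 7: ['for', 'plane', 'mountain'] (min_width=18, slack=5)
Total lines: 7

Answer: 7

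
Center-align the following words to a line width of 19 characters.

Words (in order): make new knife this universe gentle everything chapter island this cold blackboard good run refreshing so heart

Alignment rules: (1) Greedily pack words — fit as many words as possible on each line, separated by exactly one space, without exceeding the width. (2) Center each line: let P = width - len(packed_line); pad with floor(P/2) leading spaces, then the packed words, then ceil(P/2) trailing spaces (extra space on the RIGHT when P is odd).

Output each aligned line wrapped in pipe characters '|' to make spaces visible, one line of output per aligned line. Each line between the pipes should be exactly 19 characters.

Answer: |make new knife this|
|  universe gentle  |
|everything chapter |
| island this cold  |
|blackboard good run|
|refreshing so heart|

Derivation:
Line 1: ['make', 'new', 'knife', 'this'] (min_width=19, slack=0)
Line 2: ['universe', 'gentle'] (min_width=15, slack=4)
Line 3: ['everything', 'chapter'] (min_width=18, slack=1)
Line 4: ['island', 'this', 'cold'] (min_width=16, slack=3)
Line 5: ['blackboard', 'good', 'run'] (min_width=19, slack=0)
Line 6: ['refreshing', 'so', 'heart'] (min_width=19, slack=0)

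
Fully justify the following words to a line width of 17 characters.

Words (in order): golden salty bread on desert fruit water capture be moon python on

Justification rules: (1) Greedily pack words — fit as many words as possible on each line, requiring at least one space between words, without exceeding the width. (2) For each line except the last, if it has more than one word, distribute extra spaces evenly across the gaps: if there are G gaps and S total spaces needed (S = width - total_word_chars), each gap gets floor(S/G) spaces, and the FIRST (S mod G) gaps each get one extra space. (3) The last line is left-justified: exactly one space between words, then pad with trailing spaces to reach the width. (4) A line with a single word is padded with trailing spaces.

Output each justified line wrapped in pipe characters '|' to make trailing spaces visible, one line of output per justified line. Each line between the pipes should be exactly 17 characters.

Line 1: ['golden', 'salty'] (min_width=12, slack=5)
Line 2: ['bread', 'on', 'desert'] (min_width=15, slack=2)
Line 3: ['fruit', 'water'] (min_width=11, slack=6)
Line 4: ['capture', 'be', 'moon'] (min_width=15, slack=2)
Line 5: ['python', 'on'] (min_width=9, slack=8)

Answer: |golden      salty|
|bread  on  desert|
|fruit       water|
|capture  be  moon|
|python on        |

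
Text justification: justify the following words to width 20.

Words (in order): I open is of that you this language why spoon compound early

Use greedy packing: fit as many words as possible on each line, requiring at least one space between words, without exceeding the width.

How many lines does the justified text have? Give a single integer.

Answer: 4

Derivation:
Line 1: ['I', 'open', 'is', 'of', 'that'] (min_width=17, slack=3)
Line 2: ['you', 'this', 'language'] (min_width=17, slack=3)
Line 3: ['why', 'spoon', 'compound'] (min_width=18, slack=2)
Line 4: ['early'] (min_width=5, slack=15)
Total lines: 4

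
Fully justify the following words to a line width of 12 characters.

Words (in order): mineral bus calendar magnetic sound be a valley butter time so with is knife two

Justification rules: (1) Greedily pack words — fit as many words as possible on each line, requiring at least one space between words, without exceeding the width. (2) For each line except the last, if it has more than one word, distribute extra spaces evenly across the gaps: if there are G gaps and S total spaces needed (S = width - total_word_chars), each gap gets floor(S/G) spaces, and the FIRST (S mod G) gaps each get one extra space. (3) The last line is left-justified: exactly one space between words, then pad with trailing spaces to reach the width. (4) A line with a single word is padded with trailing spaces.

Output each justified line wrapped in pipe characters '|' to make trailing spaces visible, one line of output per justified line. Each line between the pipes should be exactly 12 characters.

Answer: |mineral  bus|
|calendar    |
|magnetic    |
|sound  be  a|
|valley      |
|butter  time|
|so  with  is|
|knife two   |

Derivation:
Line 1: ['mineral', 'bus'] (min_width=11, slack=1)
Line 2: ['calendar'] (min_width=8, slack=4)
Line 3: ['magnetic'] (min_width=8, slack=4)
Line 4: ['sound', 'be', 'a'] (min_width=10, slack=2)
Line 5: ['valley'] (min_width=6, slack=6)
Line 6: ['butter', 'time'] (min_width=11, slack=1)
Line 7: ['so', 'with', 'is'] (min_width=10, slack=2)
Line 8: ['knife', 'two'] (min_width=9, slack=3)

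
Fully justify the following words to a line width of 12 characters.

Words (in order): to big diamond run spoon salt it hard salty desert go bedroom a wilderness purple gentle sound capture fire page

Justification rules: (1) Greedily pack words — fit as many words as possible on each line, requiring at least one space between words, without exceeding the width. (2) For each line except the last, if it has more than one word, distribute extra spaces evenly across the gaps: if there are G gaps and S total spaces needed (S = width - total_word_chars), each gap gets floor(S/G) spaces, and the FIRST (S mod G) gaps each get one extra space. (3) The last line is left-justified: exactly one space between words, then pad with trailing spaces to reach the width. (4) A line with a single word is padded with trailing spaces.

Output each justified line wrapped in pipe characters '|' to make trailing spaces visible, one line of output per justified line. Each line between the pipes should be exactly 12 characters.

Answer: |to       big|
|diamond  run|
|spoon   salt|
|it      hard|
|salty desert|
|go bedroom a|
|wilderness  |
|purple      |
|gentle sound|
|capture fire|
|page        |

Derivation:
Line 1: ['to', 'big'] (min_width=6, slack=6)
Line 2: ['diamond', 'run'] (min_width=11, slack=1)
Line 3: ['spoon', 'salt'] (min_width=10, slack=2)
Line 4: ['it', 'hard'] (min_width=7, slack=5)
Line 5: ['salty', 'desert'] (min_width=12, slack=0)
Line 6: ['go', 'bedroom', 'a'] (min_width=12, slack=0)
Line 7: ['wilderness'] (min_width=10, slack=2)
Line 8: ['purple'] (min_width=6, slack=6)
Line 9: ['gentle', 'sound'] (min_width=12, slack=0)
Line 10: ['capture', 'fire'] (min_width=12, slack=0)
Line 11: ['page'] (min_width=4, slack=8)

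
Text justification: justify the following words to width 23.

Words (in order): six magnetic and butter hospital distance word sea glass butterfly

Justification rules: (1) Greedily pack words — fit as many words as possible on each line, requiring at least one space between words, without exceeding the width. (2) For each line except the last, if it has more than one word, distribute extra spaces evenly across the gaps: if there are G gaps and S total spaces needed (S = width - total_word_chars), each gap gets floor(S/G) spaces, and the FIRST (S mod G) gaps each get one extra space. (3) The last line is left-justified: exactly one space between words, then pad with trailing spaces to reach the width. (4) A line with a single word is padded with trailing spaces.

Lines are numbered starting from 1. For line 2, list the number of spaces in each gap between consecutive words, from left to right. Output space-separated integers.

Line 1: ['six', 'magnetic', 'and', 'butter'] (min_width=23, slack=0)
Line 2: ['hospital', 'distance', 'word'] (min_width=22, slack=1)
Line 3: ['sea', 'glass', 'butterfly'] (min_width=19, slack=4)

Answer: 2 1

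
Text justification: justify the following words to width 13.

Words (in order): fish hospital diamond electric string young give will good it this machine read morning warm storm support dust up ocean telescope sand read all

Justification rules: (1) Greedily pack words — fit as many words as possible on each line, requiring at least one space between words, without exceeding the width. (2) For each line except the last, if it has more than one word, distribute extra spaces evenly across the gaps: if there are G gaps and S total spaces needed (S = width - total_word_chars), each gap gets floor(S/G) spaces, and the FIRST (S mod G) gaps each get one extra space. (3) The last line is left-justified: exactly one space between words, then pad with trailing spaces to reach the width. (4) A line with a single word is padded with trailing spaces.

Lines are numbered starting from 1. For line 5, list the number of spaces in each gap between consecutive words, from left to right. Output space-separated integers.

Answer: 5

Derivation:
Line 1: ['fish', 'hospital'] (min_width=13, slack=0)
Line 2: ['diamond'] (min_width=7, slack=6)
Line 3: ['electric'] (min_width=8, slack=5)
Line 4: ['string', 'young'] (min_width=12, slack=1)
Line 5: ['give', 'will'] (min_width=9, slack=4)
Line 6: ['good', 'it', 'this'] (min_width=12, slack=1)
Line 7: ['machine', 'read'] (min_width=12, slack=1)
Line 8: ['morning', 'warm'] (min_width=12, slack=1)
Line 9: ['storm', 'support'] (min_width=13, slack=0)
Line 10: ['dust', 'up', 'ocean'] (min_width=13, slack=0)
Line 11: ['telescope'] (min_width=9, slack=4)
Line 12: ['sand', 'read', 'all'] (min_width=13, slack=0)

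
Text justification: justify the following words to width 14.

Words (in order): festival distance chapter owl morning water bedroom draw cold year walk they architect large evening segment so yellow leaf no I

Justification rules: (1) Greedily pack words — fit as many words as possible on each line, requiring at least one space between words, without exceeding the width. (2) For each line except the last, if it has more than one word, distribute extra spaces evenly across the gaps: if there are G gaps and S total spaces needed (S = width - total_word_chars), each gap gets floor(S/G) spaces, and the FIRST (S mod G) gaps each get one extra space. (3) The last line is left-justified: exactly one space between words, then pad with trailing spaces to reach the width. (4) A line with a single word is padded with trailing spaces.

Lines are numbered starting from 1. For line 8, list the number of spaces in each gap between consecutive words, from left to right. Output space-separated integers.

Answer: 2

Derivation:
Line 1: ['festival'] (min_width=8, slack=6)
Line 2: ['distance'] (min_width=8, slack=6)
Line 3: ['chapter', 'owl'] (min_width=11, slack=3)
Line 4: ['morning', 'water'] (min_width=13, slack=1)
Line 5: ['bedroom', 'draw'] (min_width=12, slack=2)
Line 6: ['cold', 'year', 'walk'] (min_width=14, slack=0)
Line 7: ['they', 'architect'] (min_width=14, slack=0)
Line 8: ['large', 'evening'] (min_width=13, slack=1)
Line 9: ['segment', 'so'] (min_width=10, slack=4)
Line 10: ['yellow', 'leaf', 'no'] (min_width=14, slack=0)
Line 11: ['I'] (min_width=1, slack=13)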